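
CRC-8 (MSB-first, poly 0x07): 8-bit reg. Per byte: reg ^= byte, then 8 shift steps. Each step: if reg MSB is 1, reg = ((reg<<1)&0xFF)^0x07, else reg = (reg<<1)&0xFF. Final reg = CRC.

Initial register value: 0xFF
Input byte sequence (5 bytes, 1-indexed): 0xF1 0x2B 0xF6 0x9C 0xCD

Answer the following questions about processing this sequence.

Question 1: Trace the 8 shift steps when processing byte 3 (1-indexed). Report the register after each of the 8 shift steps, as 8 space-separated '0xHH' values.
Answer: 0xE5 0xCD 0x9D 0x3D 0x7A 0xF4 0xEF 0xD9

Derivation:
After byte 1 (0xF1): reg=0x2A
After byte 2 (0x2B): reg=0x07
Register before byte 3: 0x07
After XOR with byte 0xF6: 0xF1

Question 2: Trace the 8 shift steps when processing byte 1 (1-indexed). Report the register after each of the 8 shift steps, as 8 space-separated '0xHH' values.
Answer: 0x1C 0x38 0x70 0xE0 0xC7 0x89 0x15 0x2A

Derivation:
Register before byte 1: 0xFF
After XOR with byte 0xF1: 0x0E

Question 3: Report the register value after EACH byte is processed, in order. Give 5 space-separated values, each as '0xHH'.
0x2A 0x07 0xD9 0xDC 0x77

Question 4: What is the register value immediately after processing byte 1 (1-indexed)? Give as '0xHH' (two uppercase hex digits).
After byte 1 (0xF1): reg=0x2A

Answer: 0x2A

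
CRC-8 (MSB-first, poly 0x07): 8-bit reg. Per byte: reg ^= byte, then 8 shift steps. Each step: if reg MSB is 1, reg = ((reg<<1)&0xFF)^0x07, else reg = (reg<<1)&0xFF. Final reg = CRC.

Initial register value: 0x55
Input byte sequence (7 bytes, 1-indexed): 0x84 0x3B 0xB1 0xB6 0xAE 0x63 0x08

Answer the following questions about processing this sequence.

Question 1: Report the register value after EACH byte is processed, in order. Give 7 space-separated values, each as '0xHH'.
0x39 0x0E 0x34 0x87 0xDF 0x3D 0x8B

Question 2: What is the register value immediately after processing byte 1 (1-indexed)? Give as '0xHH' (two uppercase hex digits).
After byte 1 (0x84): reg=0x39

Answer: 0x39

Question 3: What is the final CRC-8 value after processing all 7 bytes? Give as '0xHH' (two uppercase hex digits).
After byte 1 (0x84): reg=0x39
After byte 2 (0x3B): reg=0x0E
After byte 3 (0xB1): reg=0x34
After byte 4 (0xB6): reg=0x87
After byte 5 (0xAE): reg=0xDF
After byte 6 (0x63): reg=0x3D
After byte 7 (0x08): reg=0x8B

Answer: 0x8B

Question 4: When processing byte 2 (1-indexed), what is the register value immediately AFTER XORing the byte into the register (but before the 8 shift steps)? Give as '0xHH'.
Register before byte 2: 0x39
Byte 2: 0x3B
0x39 XOR 0x3B = 0x02

Answer: 0x02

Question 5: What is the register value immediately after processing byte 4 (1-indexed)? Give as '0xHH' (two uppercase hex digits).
After byte 1 (0x84): reg=0x39
After byte 2 (0x3B): reg=0x0E
After byte 3 (0xB1): reg=0x34
After byte 4 (0xB6): reg=0x87

Answer: 0x87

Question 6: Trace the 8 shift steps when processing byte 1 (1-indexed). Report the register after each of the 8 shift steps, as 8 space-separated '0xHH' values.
Register before byte 1: 0x55
After XOR with byte 0x84: 0xD1

Answer: 0xA5 0x4D 0x9A 0x33 0x66 0xCC 0x9F 0x39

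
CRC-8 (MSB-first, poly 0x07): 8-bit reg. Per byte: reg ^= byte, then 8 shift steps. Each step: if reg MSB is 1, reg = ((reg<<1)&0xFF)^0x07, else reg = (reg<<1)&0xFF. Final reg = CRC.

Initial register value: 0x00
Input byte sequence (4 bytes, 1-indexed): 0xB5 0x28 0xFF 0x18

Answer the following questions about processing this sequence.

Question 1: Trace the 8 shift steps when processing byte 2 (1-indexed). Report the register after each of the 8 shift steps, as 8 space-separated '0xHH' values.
Answer: 0x54 0xA8 0x57 0xAE 0x5B 0xB6 0x6B 0xD6

Derivation:
After byte 1 (0xB5): reg=0x02
Register before byte 2: 0x02
After XOR with byte 0x28: 0x2A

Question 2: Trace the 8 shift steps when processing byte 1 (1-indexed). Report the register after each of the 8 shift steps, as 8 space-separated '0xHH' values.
Answer: 0x6D 0xDA 0xB3 0x61 0xC2 0x83 0x01 0x02

Derivation:
Register before byte 1: 0x00
After XOR with byte 0xB5: 0xB5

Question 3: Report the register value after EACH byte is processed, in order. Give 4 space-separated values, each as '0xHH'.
0x02 0xD6 0xDF 0x5B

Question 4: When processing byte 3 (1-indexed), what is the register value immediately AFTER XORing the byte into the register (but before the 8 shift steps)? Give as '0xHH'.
Register before byte 3: 0xD6
Byte 3: 0xFF
0xD6 XOR 0xFF = 0x29

Answer: 0x29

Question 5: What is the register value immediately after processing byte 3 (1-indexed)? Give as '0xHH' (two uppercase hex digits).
After byte 1 (0xB5): reg=0x02
After byte 2 (0x28): reg=0xD6
After byte 3 (0xFF): reg=0xDF

Answer: 0xDF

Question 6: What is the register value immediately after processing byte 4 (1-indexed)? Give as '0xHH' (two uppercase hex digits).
Answer: 0x5B

Derivation:
After byte 1 (0xB5): reg=0x02
After byte 2 (0x28): reg=0xD6
After byte 3 (0xFF): reg=0xDF
After byte 4 (0x18): reg=0x5B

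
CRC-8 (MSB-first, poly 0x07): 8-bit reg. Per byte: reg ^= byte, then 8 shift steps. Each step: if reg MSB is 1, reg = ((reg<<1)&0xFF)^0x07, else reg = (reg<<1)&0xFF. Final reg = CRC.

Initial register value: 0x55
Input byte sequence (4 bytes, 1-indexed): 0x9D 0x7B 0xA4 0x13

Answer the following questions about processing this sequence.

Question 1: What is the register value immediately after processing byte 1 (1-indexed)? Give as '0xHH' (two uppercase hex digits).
Answer: 0x76

Derivation:
After byte 1 (0x9D): reg=0x76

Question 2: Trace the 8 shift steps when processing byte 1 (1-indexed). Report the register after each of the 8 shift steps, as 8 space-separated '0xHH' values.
Register before byte 1: 0x55
After XOR with byte 0x9D: 0xC8

Answer: 0x97 0x29 0x52 0xA4 0x4F 0x9E 0x3B 0x76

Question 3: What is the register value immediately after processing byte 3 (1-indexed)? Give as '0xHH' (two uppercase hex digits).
Answer: 0x9C

Derivation:
After byte 1 (0x9D): reg=0x76
After byte 2 (0x7B): reg=0x23
After byte 3 (0xA4): reg=0x9C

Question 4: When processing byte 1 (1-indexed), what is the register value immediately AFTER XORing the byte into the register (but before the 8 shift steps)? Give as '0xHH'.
Register before byte 1: 0x55
Byte 1: 0x9D
0x55 XOR 0x9D = 0xC8

Answer: 0xC8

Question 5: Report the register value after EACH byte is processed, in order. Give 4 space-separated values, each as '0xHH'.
0x76 0x23 0x9C 0xA4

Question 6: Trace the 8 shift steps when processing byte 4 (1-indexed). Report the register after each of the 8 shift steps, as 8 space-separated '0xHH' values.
After byte 1 (0x9D): reg=0x76
After byte 2 (0x7B): reg=0x23
After byte 3 (0xA4): reg=0x9C
Register before byte 4: 0x9C
After XOR with byte 0x13: 0x8F

Answer: 0x19 0x32 0x64 0xC8 0x97 0x29 0x52 0xA4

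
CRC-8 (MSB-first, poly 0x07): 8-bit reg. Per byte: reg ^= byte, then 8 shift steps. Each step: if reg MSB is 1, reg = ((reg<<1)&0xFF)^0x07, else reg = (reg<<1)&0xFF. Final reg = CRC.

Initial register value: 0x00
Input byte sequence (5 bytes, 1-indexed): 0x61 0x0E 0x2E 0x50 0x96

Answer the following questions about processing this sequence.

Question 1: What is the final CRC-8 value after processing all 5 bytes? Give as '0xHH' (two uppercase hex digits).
After byte 1 (0x61): reg=0x20
After byte 2 (0x0E): reg=0xCA
After byte 3 (0x2E): reg=0xB2
After byte 4 (0x50): reg=0xA0
After byte 5 (0x96): reg=0x82

Answer: 0x82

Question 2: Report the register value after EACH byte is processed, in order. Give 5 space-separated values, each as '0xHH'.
0x20 0xCA 0xB2 0xA0 0x82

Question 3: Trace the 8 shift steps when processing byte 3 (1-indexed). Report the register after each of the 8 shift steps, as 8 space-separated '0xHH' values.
After byte 1 (0x61): reg=0x20
After byte 2 (0x0E): reg=0xCA
Register before byte 3: 0xCA
After XOR with byte 0x2E: 0xE4

Answer: 0xCF 0x99 0x35 0x6A 0xD4 0xAF 0x59 0xB2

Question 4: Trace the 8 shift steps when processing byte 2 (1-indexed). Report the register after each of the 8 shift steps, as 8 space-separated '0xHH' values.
After byte 1 (0x61): reg=0x20
Register before byte 2: 0x20
After XOR with byte 0x0E: 0x2E

Answer: 0x5C 0xB8 0x77 0xEE 0xDB 0xB1 0x65 0xCA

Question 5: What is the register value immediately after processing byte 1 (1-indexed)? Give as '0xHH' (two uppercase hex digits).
Answer: 0x20

Derivation:
After byte 1 (0x61): reg=0x20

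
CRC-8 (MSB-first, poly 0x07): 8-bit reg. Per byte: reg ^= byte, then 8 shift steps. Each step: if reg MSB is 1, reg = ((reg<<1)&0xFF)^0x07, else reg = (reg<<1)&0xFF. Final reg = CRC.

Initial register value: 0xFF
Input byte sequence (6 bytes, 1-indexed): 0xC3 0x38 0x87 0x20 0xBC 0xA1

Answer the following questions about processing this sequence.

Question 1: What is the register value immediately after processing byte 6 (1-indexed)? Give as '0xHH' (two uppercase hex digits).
After byte 1 (0xC3): reg=0xB4
After byte 2 (0x38): reg=0xAD
After byte 3 (0x87): reg=0xD6
After byte 4 (0x20): reg=0xCC
After byte 5 (0xBC): reg=0x57
After byte 6 (0xA1): reg=0xCC

Answer: 0xCC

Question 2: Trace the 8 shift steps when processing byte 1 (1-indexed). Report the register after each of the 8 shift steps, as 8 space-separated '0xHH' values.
Answer: 0x78 0xF0 0xE7 0xC9 0x95 0x2D 0x5A 0xB4

Derivation:
Register before byte 1: 0xFF
After XOR with byte 0xC3: 0x3C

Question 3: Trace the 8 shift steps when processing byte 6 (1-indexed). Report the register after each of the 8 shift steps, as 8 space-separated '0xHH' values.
After byte 1 (0xC3): reg=0xB4
After byte 2 (0x38): reg=0xAD
After byte 3 (0x87): reg=0xD6
After byte 4 (0x20): reg=0xCC
After byte 5 (0xBC): reg=0x57
Register before byte 6: 0x57
After XOR with byte 0xA1: 0xF6

Answer: 0xEB 0xD1 0xA5 0x4D 0x9A 0x33 0x66 0xCC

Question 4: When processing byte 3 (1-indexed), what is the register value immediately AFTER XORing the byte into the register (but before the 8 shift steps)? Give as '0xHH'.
Answer: 0x2A

Derivation:
Register before byte 3: 0xAD
Byte 3: 0x87
0xAD XOR 0x87 = 0x2A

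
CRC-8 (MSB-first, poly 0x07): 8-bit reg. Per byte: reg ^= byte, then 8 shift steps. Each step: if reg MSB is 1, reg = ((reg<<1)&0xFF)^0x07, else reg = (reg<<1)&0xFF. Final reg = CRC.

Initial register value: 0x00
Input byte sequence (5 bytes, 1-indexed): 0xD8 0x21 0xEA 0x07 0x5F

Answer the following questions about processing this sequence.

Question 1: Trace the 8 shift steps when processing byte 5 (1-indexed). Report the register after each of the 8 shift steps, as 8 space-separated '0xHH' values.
Answer: 0xBB 0x71 0xE2 0xC3 0x81 0x05 0x0A 0x14

Derivation:
After byte 1 (0xD8): reg=0x06
After byte 2 (0x21): reg=0xF5
After byte 3 (0xEA): reg=0x5D
After byte 4 (0x07): reg=0x81
Register before byte 5: 0x81
After XOR with byte 0x5F: 0xDE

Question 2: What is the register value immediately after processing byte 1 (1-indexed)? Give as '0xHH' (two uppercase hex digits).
Answer: 0x06

Derivation:
After byte 1 (0xD8): reg=0x06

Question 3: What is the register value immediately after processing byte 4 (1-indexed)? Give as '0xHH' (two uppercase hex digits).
Answer: 0x81

Derivation:
After byte 1 (0xD8): reg=0x06
After byte 2 (0x21): reg=0xF5
After byte 3 (0xEA): reg=0x5D
After byte 4 (0x07): reg=0x81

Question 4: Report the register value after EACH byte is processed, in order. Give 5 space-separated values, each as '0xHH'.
0x06 0xF5 0x5D 0x81 0x14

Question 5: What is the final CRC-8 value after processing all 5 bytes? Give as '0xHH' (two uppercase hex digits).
Answer: 0x14

Derivation:
After byte 1 (0xD8): reg=0x06
After byte 2 (0x21): reg=0xF5
After byte 3 (0xEA): reg=0x5D
After byte 4 (0x07): reg=0x81
After byte 5 (0x5F): reg=0x14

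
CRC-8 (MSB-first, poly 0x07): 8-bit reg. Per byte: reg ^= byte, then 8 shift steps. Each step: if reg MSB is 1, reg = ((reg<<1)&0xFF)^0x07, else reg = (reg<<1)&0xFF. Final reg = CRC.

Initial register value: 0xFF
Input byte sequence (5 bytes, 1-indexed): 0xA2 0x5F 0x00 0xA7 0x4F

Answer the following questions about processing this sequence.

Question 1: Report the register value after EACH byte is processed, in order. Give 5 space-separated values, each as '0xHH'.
0x94 0x7F 0x7A 0x1D 0xB9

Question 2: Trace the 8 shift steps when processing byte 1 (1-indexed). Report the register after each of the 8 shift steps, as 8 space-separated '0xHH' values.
Register before byte 1: 0xFF
After XOR with byte 0xA2: 0x5D

Answer: 0xBA 0x73 0xE6 0xCB 0x91 0x25 0x4A 0x94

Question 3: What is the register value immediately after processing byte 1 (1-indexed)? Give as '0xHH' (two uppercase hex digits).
Answer: 0x94

Derivation:
After byte 1 (0xA2): reg=0x94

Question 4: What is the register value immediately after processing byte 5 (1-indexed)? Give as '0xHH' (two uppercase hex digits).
Answer: 0xB9

Derivation:
After byte 1 (0xA2): reg=0x94
After byte 2 (0x5F): reg=0x7F
After byte 3 (0x00): reg=0x7A
After byte 4 (0xA7): reg=0x1D
After byte 5 (0x4F): reg=0xB9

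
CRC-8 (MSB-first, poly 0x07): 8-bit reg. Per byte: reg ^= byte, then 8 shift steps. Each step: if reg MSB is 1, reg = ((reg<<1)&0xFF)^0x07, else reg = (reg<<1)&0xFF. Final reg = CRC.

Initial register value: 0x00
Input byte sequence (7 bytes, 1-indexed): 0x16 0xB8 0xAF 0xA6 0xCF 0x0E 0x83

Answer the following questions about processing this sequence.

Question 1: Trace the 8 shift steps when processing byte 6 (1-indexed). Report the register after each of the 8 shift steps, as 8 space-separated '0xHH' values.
Answer: 0xAA 0x53 0xA6 0x4B 0x96 0x2B 0x56 0xAC

Derivation:
After byte 1 (0x16): reg=0x62
After byte 2 (0xB8): reg=0x08
After byte 3 (0xAF): reg=0x7C
After byte 4 (0xA6): reg=0x08
After byte 5 (0xCF): reg=0x5B
Register before byte 6: 0x5B
After XOR with byte 0x0E: 0x55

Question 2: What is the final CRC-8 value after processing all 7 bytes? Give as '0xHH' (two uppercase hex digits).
After byte 1 (0x16): reg=0x62
After byte 2 (0xB8): reg=0x08
After byte 3 (0xAF): reg=0x7C
After byte 4 (0xA6): reg=0x08
After byte 5 (0xCF): reg=0x5B
After byte 6 (0x0E): reg=0xAC
After byte 7 (0x83): reg=0xCD

Answer: 0xCD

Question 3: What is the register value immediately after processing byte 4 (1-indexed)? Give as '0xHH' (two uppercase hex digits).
Answer: 0x08

Derivation:
After byte 1 (0x16): reg=0x62
After byte 2 (0xB8): reg=0x08
After byte 3 (0xAF): reg=0x7C
After byte 4 (0xA6): reg=0x08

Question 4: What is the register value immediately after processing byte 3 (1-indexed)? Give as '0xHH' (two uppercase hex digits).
After byte 1 (0x16): reg=0x62
After byte 2 (0xB8): reg=0x08
After byte 3 (0xAF): reg=0x7C

Answer: 0x7C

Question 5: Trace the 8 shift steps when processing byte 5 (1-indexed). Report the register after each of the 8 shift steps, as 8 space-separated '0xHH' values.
After byte 1 (0x16): reg=0x62
After byte 2 (0xB8): reg=0x08
After byte 3 (0xAF): reg=0x7C
After byte 4 (0xA6): reg=0x08
Register before byte 5: 0x08
After XOR with byte 0xCF: 0xC7

Answer: 0x89 0x15 0x2A 0x54 0xA8 0x57 0xAE 0x5B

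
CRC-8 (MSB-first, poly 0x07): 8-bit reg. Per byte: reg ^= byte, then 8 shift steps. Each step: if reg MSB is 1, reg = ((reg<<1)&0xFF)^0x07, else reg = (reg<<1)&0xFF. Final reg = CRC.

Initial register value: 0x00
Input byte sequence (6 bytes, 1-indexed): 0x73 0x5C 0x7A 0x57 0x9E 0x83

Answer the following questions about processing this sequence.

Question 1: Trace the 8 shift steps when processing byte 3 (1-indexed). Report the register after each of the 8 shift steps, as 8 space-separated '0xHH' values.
After byte 1 (0x73): reg=0x5E
After byte 2 (0x5C): reg=0x0E
Register before byte 3: 0x0E
After XOR with byte 0x7A: 0x74

Answer: 0xE8 0xD7 0xA9 0x55 0xAA 0x53 0xA6 0x4B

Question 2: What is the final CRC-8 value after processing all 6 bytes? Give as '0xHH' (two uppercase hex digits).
After byte 1 (0x73): reg=0x5E
After byte 2 (0x5C): reg=0x0E
After byte 3 (0x7A): reg=0x4B
After byte 4 (0x57): reg=0x54
After byte 5 (0x9E): reg=0x78
After byte 6 (0x83): reg=0xEF

Answer: 0xEF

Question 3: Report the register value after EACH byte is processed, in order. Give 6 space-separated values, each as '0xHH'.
0x5E 0x0E 0x4B 0x54 0x78 0xEF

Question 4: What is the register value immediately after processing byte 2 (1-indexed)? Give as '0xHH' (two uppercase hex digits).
Answer: 0x0E

Derivation:
After byte 1 (0x73): reg=0x5E
After byte 2 (0x5C): reg=0x0E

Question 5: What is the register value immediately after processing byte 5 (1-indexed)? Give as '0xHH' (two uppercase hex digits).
Answer: 0x78

Derivation:
After byte 1 (0x73): reg=0x5E
After byte 2 (0x5C): reg=0x0E
After byte 3 (0x7A): reg=0x4B
After byte 4 (0x57): reg=0x54
After byte 5 (0x9E): reg=0x78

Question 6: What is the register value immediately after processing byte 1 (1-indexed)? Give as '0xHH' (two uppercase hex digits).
Answer: 0x5E

Derivation:
After byte 1 (0x73): reg=0x5E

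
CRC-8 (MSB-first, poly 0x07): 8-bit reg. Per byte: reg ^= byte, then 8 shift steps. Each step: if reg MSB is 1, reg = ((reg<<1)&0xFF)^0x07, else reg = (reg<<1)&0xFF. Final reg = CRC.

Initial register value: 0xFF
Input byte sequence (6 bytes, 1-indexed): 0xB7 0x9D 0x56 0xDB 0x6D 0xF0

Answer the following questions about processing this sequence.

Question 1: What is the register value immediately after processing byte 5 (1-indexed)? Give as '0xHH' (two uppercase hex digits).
Answer: 0x09

Derivation:
After byte 1 (0xB7): reg=0xFF
After byte 2 (0x9D): reg=0x29
After byte 3 (0x56): reg=0x7A
After byte 4 (0xDB): reg=0x6E
After byte 5 (0x6D): reg=0x09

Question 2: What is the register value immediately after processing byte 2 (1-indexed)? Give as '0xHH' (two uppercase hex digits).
After byte 1 (0xB7): reg=0xFF
After byte 2 (0x9D): reg=0x29

Answer: 0x29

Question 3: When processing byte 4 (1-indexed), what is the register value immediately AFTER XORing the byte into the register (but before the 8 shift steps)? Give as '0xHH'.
Register before byte 4: 0x7A
Byte 4: 0xDB
0x7A XOR 0xDB = 0xA1

Answer: 0xA1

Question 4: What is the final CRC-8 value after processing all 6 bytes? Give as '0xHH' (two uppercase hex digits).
Answer: 0xE1

Derivation:
After byte 1 (0xB7): reg=0xFF
After byte 2 (0x9D): reg=0x29
After byte 3 (0x56): reg=0x7A
After byte 4 (0xDB): reg=0x6E
After byte 5 (0x6D): reg=0x09
After byte 6 (0xF0): reg=0xE1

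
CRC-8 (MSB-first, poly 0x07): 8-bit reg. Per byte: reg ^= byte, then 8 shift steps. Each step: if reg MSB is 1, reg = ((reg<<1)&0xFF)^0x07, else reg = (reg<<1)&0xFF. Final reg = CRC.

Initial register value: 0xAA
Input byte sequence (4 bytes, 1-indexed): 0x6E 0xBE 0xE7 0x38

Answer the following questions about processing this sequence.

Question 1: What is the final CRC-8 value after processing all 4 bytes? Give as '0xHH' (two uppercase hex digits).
After byte 1 (0x6E): reg=0x52
After byte 2 (0xBE): reg=0x8A
After byte 3 (0xE7): reg=0x04
After byte 4 (0x38): reg=0xB4

Answer: 0xB4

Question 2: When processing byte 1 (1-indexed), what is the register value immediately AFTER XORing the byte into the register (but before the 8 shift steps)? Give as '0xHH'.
Register before byte 1: 0xAA
Byte 1: 0x6E
0xAA XOR 0x6E = 0xC4

Answer: 0xC4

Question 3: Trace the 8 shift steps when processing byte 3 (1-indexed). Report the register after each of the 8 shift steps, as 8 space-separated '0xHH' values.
After byte 1 (0x6E): reg=0x52
After byte 2 (0xBE): reg=0x8A
Register before byte 3: 0x8A
After XOR with byte 0xE7: 0x6D

Answer: 0xDA 0xB3 0x61 0xC2 0x83 0x01 0x02 0x04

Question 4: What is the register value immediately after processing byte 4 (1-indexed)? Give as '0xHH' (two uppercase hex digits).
After byte 1 (0x6E): reg=0x52
After byte 2 (0xBE): reg=0x8A
After byte 3 (0xE7): reg=0x04
After byte 4 (0x38): reg=0xB4

Answer: 0xB4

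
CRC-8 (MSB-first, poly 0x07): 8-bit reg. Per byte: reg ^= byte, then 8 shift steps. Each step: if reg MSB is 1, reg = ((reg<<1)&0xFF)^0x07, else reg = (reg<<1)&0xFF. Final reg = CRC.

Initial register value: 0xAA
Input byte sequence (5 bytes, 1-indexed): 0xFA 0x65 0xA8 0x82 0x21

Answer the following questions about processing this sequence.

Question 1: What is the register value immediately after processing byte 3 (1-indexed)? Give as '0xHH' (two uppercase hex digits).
Answer: 0xC1

Derivation:
After byte 1 (0xFA): reg=0xB7
After byte 2 (0x65): reg=0x30
After byte 3 (0xA8): reg=0xC1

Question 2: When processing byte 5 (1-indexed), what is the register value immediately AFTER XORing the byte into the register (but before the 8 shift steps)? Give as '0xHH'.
Register before byte 5: 0xCE
Byte 5: 0x21
0xCE XOR 0x21 = 0xEF

Answer: 0xEF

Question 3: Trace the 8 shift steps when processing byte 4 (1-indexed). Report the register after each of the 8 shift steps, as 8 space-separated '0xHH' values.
After byte 1 (0xFA): reg=0xB7
After byte 2 (0x65): reg=0x30
After byte 3 (0xA8): reg=0xC1
Register before byte 4: 0xC1
After XOR with byte 0x82: 0x43

Answer: 0x86 0x0B 0x16 0x2C 0x58 0xB0 0x67 0xCE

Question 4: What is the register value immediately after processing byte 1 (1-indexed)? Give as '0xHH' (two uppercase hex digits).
After byte 1 (0xFA): reg=0xB7

Answer: 0xB7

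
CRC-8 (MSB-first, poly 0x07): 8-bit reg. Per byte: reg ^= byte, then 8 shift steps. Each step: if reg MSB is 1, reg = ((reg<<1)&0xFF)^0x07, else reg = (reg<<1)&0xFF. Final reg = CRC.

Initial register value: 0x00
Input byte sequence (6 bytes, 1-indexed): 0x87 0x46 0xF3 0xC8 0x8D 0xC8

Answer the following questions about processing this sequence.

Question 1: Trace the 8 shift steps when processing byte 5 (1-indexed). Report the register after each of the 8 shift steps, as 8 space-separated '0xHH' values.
Answer: 0xF0 0xE7 0xC9 0x95 0x2D 0x5A 0xB4 0x6F

Derivation:
After byte 1 (0x87): reg=0x9C
After byte 2 (0x46): reg=0x08
After byte 3 (0xF3): reg=0xEF
After byte 4 (0xC8): reg=0xF5
Register before byte 5: 0xF5
After XOR with byte 0x8D: 0x78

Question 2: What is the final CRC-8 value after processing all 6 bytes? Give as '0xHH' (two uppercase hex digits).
Answer: 0x7C

Derivation:
After byte 1 (0x87): reg=0x9C
After byte 2 (0x46): reg=0x08
After byte 3 (0xF3): reg=0xEF
After byte 4 (0xC8): reg=0xF5
After byte 5 (0x8D): reg=0x6F
After byte 6 (0xC8): reg=0x7C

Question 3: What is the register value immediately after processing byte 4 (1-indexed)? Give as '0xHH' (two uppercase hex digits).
Answer: 0xF5

Derivation:
After byte 1 (0x87): reg=0x9C
After byte 2 (0x46): reg=0x08
After byte 3 (0xF3): reg=0xEF
After byte 4 (0xC8): reg=0xF5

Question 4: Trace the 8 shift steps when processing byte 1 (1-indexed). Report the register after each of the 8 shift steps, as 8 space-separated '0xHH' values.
Answer: 0x09 0x12 0x24 0x48 0x90 0x27 0x4E 0x9C

Derivation:
Register before byte 1: 0x00
After XOR with byte 0x87: 0x87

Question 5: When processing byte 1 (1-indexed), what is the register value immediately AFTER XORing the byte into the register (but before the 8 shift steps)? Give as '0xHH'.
Register before byte 1: 0x00
Byte 1: 0x87
0x00 XOR 0x87 = 0x87

Answer: 0x87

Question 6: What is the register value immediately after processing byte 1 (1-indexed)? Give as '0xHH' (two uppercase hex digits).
Answer: 0x9C

Derivation:
After byte 1 (0x87): reg=0x9C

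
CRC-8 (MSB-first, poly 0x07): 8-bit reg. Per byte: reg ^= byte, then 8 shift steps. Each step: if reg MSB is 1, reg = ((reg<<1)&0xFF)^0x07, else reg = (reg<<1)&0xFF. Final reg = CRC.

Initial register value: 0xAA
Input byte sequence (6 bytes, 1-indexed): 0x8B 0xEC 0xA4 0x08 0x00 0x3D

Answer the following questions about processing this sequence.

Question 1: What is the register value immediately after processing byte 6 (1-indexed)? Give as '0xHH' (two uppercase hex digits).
After byte 1 (0x8B): reg=0xE7
After byte 2 (0xEC): reg=0x31
After byte 3 (0xA4): reg=0xE2
After byte 4 (0x08): reg=0x98
After byte 5 (0x00): reg=0xC1
After byte 6 (0x3D): reg=0xFA

Answer: 0xFA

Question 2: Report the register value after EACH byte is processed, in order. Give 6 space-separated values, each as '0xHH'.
0xE7 0x31 0xE2 0x98 0xC1 0xFA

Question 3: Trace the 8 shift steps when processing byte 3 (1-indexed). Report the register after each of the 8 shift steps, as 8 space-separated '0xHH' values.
Answer: 0x2D 0x5A 0xB4 0x6F 0xDE 0xBB 0x71 0xE2

Derivation:
After byte 1 (0x8B): reg=0xE7
After byte 2 (0xEC): reg=0x31
Register before byte 3: 0x31
After XOR with byte 0xA4: 0x95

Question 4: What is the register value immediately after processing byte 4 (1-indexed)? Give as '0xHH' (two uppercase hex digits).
Answer: 0x98

Derivation:
After byte 1 (0x8B): reg=0xE7
After byte 2 (0xEC): reg=0x31
After byte 3 (0xA4): reg=0xE2
After byte 4 (0x08): reg=0x98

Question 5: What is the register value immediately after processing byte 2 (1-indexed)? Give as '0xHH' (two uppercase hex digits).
Answer: 0x31

Derivation:
After byte 1 (0x8B): reg=0xE7
After byte 2 (0xEC): reg=0x31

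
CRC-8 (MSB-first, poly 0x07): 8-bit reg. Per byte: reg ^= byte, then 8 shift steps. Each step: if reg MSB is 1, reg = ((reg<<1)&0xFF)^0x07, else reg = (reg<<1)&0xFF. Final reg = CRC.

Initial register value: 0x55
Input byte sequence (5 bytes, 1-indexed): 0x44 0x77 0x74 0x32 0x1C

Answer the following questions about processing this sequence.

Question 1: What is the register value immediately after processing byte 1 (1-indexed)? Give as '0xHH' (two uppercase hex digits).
Answer: 0x77

Derivation:
After byte 1 (0x44): reg=0x77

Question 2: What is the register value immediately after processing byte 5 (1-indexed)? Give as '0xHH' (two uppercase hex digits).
Answer: 0x4B

Derivation:
After byte 1 (0x44): reg=0x77
After byte 2 (0x77): reg=0x00
After byte 3 (0x74): reg=0x4B
After byte 4 (0x32): reg=0x68
After byte 5 (0x1C): reg=0x4B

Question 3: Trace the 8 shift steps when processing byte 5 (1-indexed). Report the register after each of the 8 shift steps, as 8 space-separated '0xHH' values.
After byte 1 (0x44): reg=0x77
After byte 2 (0x77): reg=0x00
After byte 3 (0x74): reg=0x4B
After byte 4 (0x32): reg=0x68
Register before byte 5: 0x68
After XOR with byte 0x1C: 0x74

Answer: 0xE8 0xD7 0xA9 0x55 0xAA 0x53 0xA6 0x4B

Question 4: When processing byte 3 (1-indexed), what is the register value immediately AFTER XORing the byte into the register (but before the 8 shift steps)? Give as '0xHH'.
Register before byte 3: 0x00
Byte 3: 0x74
0x00 XOR 0x74 = 0x74

Answer: 0x74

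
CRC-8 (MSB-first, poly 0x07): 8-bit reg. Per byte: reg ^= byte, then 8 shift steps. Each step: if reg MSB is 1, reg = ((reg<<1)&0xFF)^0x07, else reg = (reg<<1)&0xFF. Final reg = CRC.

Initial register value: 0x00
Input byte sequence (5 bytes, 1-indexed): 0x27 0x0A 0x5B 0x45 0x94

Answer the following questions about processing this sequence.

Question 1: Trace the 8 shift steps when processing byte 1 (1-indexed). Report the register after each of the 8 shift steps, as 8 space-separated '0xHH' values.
Answer: 0x4E 0x9C 0x3F 0x7E 0xFC 0xFF 0xF9 0xF5

Derivation:
Register before byte 1: 0x00
After XOR with byte 0x27: 0x27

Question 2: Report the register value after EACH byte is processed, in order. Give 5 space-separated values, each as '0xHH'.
0xF5 0xF3 0x51 0x6C 0xE6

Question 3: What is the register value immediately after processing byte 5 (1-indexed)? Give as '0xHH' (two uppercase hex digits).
After byte 1 (0x27): reg=0xF5
After byte 2 (0x0A): reg=0xF3
After byte 3 (0x5B): reg=0x51
After byte 4 (0x45): reg=0x6C
After byte 5 (0x94): reg=0xE6

Answer: 0xE6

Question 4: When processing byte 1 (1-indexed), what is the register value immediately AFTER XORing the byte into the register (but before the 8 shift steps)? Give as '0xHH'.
Register before byte 1: 0x00
Byte 1: 0x27
0x00 XOR 0x27 = 0x27

Answer: 0x27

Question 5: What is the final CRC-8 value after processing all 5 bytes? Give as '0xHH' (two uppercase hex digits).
After byte 1 (0x27): reg=0xF5
After byte 2 (0x0A): reg=0xF3
After byte 3 (0x5B): reg=0x51
After byte 4 (0x45): reg=0x6C
After byte 5 (0x94): reg=0xE6

Answer: 0xE6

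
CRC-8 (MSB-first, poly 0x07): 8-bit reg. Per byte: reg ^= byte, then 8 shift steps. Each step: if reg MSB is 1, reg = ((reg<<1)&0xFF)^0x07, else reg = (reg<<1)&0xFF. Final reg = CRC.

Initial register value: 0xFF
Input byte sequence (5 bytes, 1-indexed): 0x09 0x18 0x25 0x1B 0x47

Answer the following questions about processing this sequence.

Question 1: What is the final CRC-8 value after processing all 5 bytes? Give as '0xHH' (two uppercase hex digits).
After byte 1 (0x09): reg=0xCC
After byte 2 (0x18): reg=0x22
After byte 3 (0x25): reg=0x15
After byte 4 (0x1B): reg=0x2A
After byte 5 (0x47): reg=0x04

Answer: 0x04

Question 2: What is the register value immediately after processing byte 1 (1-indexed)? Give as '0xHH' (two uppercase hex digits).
After byte 1 (0x09): reg=0xCC

Answer: 0xCC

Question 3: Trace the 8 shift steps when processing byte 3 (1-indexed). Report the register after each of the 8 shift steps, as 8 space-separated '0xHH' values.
Answer: 0x0E 0x1C 0x38 0x70 0xE0 0xC7 0x89 0x15

Derivation:
After byte 1 (0x09): reg=0xCC
After byte 2 (0x18): reg=0x22
Register before byte 3: 0x22
After XOR with byte 0x25: 0x07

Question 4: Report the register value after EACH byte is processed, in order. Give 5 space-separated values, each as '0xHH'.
0xCC 0x22 0x15 0x2A 0x04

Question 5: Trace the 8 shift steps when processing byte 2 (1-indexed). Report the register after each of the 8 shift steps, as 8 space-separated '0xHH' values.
Answer: 0xAF 0x59 0xB2 0x63 0xC6 0x8B 0x11 0x22

Derivation:
After byte 1 (0x09): reg=0xCC
Register before byte 2: 0xCC
After XOR with byte 0x18: 0xD4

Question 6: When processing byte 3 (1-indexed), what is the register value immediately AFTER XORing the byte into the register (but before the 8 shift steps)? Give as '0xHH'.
Answer: 0x07

Derivation:
Register before byte 3: 0x22
Byte 3: 0x25
0x22 XOR 0x25 = 0x07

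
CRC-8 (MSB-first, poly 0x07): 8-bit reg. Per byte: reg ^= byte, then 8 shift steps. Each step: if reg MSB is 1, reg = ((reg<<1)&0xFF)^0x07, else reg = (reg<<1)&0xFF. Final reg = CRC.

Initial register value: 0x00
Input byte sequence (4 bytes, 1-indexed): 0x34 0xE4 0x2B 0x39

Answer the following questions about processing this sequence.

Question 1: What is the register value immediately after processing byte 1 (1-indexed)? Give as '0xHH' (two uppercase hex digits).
Answer: 0x8C

Derivation:
After byte 1 (0x34): reg=0x8C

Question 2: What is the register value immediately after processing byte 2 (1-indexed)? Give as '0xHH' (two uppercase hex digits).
Answer: 0x1F

Derivation:
After byte 1 (0x34): reg=0x8C
After byte 2 (0xE4): reg=0x1F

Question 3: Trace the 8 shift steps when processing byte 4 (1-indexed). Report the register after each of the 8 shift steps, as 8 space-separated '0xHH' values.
After byte 1 (0x34): reg=0x8C
After byte 2 (0xE4): reg=0x1F
After byte 3 (0x2B): reg=0x8C
Register before byte 4: 0x8C
After XOR with byte 0x39: 0xB5

Answer: 0x6D 0xDA 0xB3 0x61 0xC2 0x83 0x01 0x02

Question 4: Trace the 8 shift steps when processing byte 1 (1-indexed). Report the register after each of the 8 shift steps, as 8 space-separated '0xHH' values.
Register before byte 1: 0x00
After XOR with byte 0x34: 0x34

Answer: 0x68 0xD0 0xA7 0x49 0x92 0x23 0x46 0x8C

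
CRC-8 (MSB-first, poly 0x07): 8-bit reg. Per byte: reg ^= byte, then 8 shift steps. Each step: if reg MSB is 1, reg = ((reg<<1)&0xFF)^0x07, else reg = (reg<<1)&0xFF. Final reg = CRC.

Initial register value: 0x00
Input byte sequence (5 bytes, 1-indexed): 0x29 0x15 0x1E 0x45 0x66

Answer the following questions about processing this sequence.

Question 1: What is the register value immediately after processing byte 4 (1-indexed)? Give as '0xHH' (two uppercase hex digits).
After byte 1 (0x29): reg=0xDF
After byte 2 (0x15): reg=0x78
After byte 3 (0x1E): reg=0x35
After byte 4 (0x45): reg=0x57

Answer: 0x57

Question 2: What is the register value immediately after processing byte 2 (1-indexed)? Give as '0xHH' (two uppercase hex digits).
Answer: 0x78

Derivation:
After byte 1 (0x29): reg=0xDF
After byte 2 (0x15): reg=0x78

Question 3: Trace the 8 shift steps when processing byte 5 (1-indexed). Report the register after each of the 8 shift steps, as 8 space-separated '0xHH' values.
After byte 1 (0x29): reg=0xDF
After byte 2 (0x15): reg=0x78
After byte 3 (0x1E): reg=0x35
After byte 4 (0x45): reg=0x57
Register before byte 5: 0x57
After XOR with byte 0x66: 0x31

Answer: 0x62 0xC4 0x8F 0x19 0x32 0x64 0xC8 0x97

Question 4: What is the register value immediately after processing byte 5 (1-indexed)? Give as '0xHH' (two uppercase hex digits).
After byte 1 (0x29): reg=0xDF
After byte 2 (0x15): reg=0x78
After byte 3 (0x1E): reg=0x35
After byte 4 (0x45): reg=0x57
After byte 5 (0x66): reg=0x97

Answer: 0x97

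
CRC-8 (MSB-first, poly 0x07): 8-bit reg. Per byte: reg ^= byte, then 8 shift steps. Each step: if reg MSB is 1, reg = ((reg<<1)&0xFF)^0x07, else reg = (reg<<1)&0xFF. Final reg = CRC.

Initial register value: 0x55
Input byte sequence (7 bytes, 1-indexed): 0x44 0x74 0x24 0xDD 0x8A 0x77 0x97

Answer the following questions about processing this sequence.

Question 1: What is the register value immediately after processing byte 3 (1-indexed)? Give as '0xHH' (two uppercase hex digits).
Answer: 0xC3

Derivation:
After byte 1 (0x44): reg=0x77
After byte 2 (0x74): reg=0x09
After byte 3 (0x24): reg=0xC3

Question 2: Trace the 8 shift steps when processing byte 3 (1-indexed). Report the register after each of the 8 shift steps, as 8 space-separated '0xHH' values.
After byte 1 (0x44): reg=0x77
After byte 2 (0x74): reg=0x09
Register before byte 3: 0x09
After XOR with byte 0x24: 0x2D

Answer: 0x5A 0xB4 0x6F 0xDE 0xBB 0x71 0xE2 0xC3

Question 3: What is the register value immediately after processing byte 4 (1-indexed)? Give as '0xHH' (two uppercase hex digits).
After byte 1 (0x44): reg=0x77
After byte 2 (0x74): reg=0x09
After byte 3 (0x24): reg=0xC3
After byte 4 (0xDD): reg=0x5A

Answer: 0x5A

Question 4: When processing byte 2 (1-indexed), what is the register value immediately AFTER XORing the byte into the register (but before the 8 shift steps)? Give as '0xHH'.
Register before byte 2: 0x77
Byte 2: 0x74
0x77 XOR 0x74 = 0x03

Answer: 0x03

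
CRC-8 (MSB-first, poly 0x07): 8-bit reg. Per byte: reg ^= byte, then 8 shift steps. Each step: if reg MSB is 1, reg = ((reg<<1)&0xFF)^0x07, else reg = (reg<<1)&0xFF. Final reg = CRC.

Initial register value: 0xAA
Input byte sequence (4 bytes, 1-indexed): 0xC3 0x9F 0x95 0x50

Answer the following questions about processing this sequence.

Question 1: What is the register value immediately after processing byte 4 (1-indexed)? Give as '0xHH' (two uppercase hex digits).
Answer: 0x0A

Derivation:
After byte 1 (0xC3): reg=0x18
After byte 2 (0x9F): reg=0x9C
After byte 3 (0x95): reg=0x3F
After byte 4 (0x50): reg=0x0A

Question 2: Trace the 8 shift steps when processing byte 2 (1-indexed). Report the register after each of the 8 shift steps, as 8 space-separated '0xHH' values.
Answer: 0x09 0x12 0x24 0x48 0x90 0x27 0x4E 0x9C

Derivation:
After byte 1 (0xC3): reg=0x18
Register before byte 2: 0x18
After XOR with byte 0x9F: 0x87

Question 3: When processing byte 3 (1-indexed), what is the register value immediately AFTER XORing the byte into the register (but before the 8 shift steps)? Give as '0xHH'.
Answer: 0x09

Derivation:
Register before byte 3: 0x9C
Byte 3: 0x95
0x9C XOR 0x95 = 0x09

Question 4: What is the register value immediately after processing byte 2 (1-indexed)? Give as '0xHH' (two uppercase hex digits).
After byte 1 (0xC3): reg=0x18
After byte 2 (0x9F): reg=0x9C

Answer: 0x9C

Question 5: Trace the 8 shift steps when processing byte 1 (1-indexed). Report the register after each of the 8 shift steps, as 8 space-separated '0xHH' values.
Register before byte 1: 0xAA
After XOR with byte 0xC3: 0x69

Answer: 0xD2 0xA3 0x41 0x82 0x03 0x06 0x0C 0x18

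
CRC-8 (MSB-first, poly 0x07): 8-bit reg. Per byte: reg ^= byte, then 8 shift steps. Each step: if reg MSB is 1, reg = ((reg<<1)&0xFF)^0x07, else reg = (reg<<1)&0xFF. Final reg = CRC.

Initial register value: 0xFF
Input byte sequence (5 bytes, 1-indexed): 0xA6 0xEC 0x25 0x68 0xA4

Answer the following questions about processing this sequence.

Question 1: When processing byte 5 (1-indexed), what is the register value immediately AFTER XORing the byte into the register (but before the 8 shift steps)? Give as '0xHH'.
Register before byte 5: 0x9E
Byte 5: 0xA4
0x9E XOR 0xA4 = 0x3A

Answer: 0x3A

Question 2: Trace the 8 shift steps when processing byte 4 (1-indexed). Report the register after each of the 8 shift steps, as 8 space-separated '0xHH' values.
After byte 1 (0xA6): reg=0x88
After byte 2 (0xEC): reg=0x3B
After byte 3 (0x25): reg=0x5A
Register before byte 4: 0x5A
After XOR with byte 0x68: 0x32

Answer: 0x64 0xC8 0x97 0x29 0x52 0xA4 0x4F 0x9E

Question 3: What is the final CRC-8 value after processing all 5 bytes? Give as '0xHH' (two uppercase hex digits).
Answer: 0xA6

Derivation:
After byte 1 (0xA6): reg=0x88
After byte 2 (0xEC): reg=0x3B
After byte 3 (0x25): reg=0x5A
After byte 4 (0x68): reg=0x9E
After byte 5 (0xA4): reg=0xA6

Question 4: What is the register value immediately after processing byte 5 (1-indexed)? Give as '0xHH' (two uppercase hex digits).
Answer: 0xA6

Derivation:
After byte 1 (0xA6): reg=0x88
After byte 2 (0xEC): reg=0x3B
After byte 3 (0x25): reg=0x5A
After byte 4 (0x68): reg=0x9E
After byte 5 (0xA4): reg=0xA6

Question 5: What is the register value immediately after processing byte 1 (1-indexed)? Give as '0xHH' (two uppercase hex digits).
After byte 1 (0xA6): reg=0x88

Answer: 0x88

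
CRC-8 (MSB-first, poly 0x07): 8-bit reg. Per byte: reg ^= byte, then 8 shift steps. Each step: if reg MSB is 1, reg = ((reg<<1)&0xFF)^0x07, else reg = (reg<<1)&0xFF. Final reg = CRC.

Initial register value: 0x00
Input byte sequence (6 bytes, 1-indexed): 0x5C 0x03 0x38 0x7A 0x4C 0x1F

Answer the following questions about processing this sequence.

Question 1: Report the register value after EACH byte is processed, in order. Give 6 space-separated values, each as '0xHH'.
0x93 0xF9 0x49 0x99 0x25 0xA6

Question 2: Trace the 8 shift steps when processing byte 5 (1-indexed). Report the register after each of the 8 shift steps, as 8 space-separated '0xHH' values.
After byte 1 (0x5C): reg=0x93
After byte 2 (0x03): reg=0xF9
After byte 3 (0x38): reg=0x49
After byte 4 (0x7A): reg=0x99
Register before byte 5: 0x99
After XOR with byte 0x4C: 0xD5

Answer: 0xAD 0x5D 0xBA 0x73 0xE6 0xCB 0x91 0x25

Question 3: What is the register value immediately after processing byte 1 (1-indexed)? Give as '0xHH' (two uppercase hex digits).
Answer: 0x93

Derivation:
After byte 1 (0x5C): reg=0x93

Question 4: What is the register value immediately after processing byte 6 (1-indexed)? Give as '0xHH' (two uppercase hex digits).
Answer: 0xA6

Derivation:
After byte 1 (0x5C): reg=0x93
After byte 2 (0x03): reg=0xF9
After byte 3 (0x38): reg=0x49
After byte 4 (0x7A): reg=0x99
After byte 5 (0x4C): reg=0x25
After byte 6 (0x1F): reg=0xA6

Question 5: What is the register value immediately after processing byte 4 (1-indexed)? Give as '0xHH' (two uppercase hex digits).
After byte 1 (0x5C): reg=0x93
After byte 2 (0x03): reg=0xF9
After byte 3 (0x38): reg=0x49
After byte 4 (0x7A): reg=0x99

Answer: 0x99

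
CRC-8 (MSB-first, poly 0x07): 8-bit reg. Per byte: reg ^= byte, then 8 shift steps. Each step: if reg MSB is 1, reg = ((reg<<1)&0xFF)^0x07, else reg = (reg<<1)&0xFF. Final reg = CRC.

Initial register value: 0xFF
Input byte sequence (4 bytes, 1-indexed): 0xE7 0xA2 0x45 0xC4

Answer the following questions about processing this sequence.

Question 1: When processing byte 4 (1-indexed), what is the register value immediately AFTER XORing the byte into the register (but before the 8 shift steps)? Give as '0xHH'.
Answer: 0xD9

Derivation:
Register before byte 4: 0x1D
Byte 4: 0xC4
0x1D XOR 0xC4 = 0xD9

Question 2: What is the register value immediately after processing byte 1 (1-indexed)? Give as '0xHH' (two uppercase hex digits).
Answer: 0x48

Derivation:
After byte 1 (0xE7): reg=0x48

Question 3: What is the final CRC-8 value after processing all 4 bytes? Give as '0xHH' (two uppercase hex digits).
Answer: 0x01

Derivation:
After byte 1 (0xE7): reg=0x48
After byte 2 (0xA2): reg=0x98
After byte 3 (0x45): reg=0x1D
After byte 4 (0xC4): reg=0x01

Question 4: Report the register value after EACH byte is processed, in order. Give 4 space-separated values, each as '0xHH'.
0x48 0x98 0x1D 0x01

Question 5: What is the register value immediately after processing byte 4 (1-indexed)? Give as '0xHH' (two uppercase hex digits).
Answer: 0x01

Derivation:
After byte 1 (0xE7): reg=0x48
After byte 2 (0xA2): reg=0x98
After byte 3 (0x45): reg=0x1D
After byte 4 (0xC4): reg=0x01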